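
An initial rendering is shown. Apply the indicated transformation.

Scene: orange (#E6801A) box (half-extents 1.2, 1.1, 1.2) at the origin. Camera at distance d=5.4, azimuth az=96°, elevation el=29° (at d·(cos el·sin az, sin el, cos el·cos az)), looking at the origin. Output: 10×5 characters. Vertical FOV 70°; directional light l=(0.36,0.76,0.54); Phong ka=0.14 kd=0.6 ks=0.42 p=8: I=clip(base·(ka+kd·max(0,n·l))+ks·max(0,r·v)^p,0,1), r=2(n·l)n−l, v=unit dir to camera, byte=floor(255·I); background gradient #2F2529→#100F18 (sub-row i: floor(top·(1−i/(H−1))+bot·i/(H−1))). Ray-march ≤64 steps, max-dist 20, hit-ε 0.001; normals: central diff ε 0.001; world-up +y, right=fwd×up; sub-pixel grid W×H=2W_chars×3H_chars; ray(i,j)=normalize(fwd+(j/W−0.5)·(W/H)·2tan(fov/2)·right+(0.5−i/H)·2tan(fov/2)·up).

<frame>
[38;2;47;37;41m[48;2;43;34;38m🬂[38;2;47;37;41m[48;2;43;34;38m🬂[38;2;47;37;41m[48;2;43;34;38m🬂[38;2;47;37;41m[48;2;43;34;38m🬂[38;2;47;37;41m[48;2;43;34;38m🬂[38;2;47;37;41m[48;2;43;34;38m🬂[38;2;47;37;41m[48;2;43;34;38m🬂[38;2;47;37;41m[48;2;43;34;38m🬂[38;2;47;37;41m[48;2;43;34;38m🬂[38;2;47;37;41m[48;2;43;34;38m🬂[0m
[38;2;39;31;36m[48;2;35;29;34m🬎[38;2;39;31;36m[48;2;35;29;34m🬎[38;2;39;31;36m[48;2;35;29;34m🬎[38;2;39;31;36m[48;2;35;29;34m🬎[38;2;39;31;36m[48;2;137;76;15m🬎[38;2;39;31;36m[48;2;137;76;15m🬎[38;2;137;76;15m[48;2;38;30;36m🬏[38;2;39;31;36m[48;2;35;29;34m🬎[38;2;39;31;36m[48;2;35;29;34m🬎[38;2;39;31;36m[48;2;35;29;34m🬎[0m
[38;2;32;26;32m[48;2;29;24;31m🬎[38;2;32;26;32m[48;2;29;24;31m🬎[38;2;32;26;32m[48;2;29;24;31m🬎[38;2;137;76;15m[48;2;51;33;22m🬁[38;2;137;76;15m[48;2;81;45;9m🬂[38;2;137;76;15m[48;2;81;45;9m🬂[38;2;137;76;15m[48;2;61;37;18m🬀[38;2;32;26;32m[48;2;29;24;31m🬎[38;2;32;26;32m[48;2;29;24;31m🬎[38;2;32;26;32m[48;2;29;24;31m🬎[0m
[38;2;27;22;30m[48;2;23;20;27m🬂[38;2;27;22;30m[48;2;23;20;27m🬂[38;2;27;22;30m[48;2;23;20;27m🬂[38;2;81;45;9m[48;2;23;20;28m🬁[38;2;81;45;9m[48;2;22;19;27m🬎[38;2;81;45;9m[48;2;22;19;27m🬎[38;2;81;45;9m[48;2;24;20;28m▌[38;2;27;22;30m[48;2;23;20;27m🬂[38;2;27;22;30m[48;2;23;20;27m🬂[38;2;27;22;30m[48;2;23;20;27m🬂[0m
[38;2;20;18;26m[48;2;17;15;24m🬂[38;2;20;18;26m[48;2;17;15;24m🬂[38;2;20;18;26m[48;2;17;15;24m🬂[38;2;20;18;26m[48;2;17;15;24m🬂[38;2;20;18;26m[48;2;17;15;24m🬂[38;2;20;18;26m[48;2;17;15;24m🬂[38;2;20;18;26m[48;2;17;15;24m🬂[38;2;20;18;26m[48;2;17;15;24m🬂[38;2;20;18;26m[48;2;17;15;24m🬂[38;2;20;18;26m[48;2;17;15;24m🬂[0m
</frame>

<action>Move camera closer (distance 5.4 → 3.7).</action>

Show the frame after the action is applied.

<frame>
[38;2;47;37;41m[48;2;43;34;38m🬂[38;2;47;37;41m[48;2;43;34;38m🬂[38;2;47;37;41m[48;2;43;34;38m🬂[38;2;47;37;41m[48;2;43;34;38m🬂[38;2;47;37;41m[48;2;43;34;38m🬂[38;2;47;37;41m[48;2;43;34;38m🬂[38;2;47;37;41m[48;2;43;34;38m🬂[38;2;47;37;41m[48;2;43;34;38m🬂[38;2;47;37;41m[48;2;43;34;38m🬂[38;2;47;37;41m[48;2;43;34;38m🬂[0m
[38;2;39;31;36m[48;2;35;29;34m🬎[38;2;39;31;36m[48;2;35;29;34m🬎[38;2;38;30;36m[48;2;137;76;15m🬝[38;2;39;31;36m[48;2;137;76;15m🬆[38;2;40;32;37m[48;2;137;76;15m🬂[38;2;40;32;37m[48;2;137;76;15m🬂[38;2;40;32;37m[48;2;137;76;15m🬂[38;2;137;76;15m[48;2;38;30;36m🬏[38;2;39;31;36m[48;2;35;29;34m🬎[38;2;39;31;36m[48;2;35;29;34m🬎[0m
[38;2;32;26;32m[48;2;29;24;31m🬎[38;2;32;26;32m[48;2;29;24;31m🬎[38;2;81;45;9m[48;2;30;25;31m🬨[38;2;81;45;9m[48;2;81;45;9m [38;2;81;45;9m[48;2;81;45;9m [38;2;81;45;9m[48;2;81;45;9m [38;2;81;45;9m[48;2;81;45;9m [38;2;81;45;9m[48;2;81;45;9m [38;2;32;26;32m[48;2;29;24;31m🬎[38;2;32;26;32m[48;2;29;24;31m🬎[0m
[38;2;27;22;30m[48;2;23;20;27m🬂[38;2;27;22;30m[48;2;23;20;27m🬂[38;2;81;45;9m[48;2;23;20;28m🬁[38;2;81;45;9m[48;2;81;45;9m [38;2;81;45;9m[48;2;81;45;9m [38;2;81;45;9m[48;2;81;45;9m [38;2;81;45;9m[48;2;81;45;9m [38;2;81;45;9m[48;2;24;20;28m▌[38;2;27;22;30m[48;2;23;20;27m🬂[38;2;27;22;30m[48;2;23;20;27m🬂[0m
[38;2;20;18;26m[48;2;17;15;24m🬂[38;2;20;18;26m[48;2;17;15;24m🬂[38;2;20;18;26m[48;2;17;15;24m🬂[38;2;81;45;9m[48;2;17;15;24m🬂[38;2;81;45;9m[48;2;17;15;24m🬂[38;2;81;45;9m[48;2;17;15;24m🬂[38;2;81;45;9m[48;2;16;15;24m🬊[38;2;81;45;9m[48;2;17;16;24m🬀[38;2;20;18;26m[48;2;17;15;24m🬂[38;2;20;18;26m[48;2;17;15;24m🬂[0m
</frame>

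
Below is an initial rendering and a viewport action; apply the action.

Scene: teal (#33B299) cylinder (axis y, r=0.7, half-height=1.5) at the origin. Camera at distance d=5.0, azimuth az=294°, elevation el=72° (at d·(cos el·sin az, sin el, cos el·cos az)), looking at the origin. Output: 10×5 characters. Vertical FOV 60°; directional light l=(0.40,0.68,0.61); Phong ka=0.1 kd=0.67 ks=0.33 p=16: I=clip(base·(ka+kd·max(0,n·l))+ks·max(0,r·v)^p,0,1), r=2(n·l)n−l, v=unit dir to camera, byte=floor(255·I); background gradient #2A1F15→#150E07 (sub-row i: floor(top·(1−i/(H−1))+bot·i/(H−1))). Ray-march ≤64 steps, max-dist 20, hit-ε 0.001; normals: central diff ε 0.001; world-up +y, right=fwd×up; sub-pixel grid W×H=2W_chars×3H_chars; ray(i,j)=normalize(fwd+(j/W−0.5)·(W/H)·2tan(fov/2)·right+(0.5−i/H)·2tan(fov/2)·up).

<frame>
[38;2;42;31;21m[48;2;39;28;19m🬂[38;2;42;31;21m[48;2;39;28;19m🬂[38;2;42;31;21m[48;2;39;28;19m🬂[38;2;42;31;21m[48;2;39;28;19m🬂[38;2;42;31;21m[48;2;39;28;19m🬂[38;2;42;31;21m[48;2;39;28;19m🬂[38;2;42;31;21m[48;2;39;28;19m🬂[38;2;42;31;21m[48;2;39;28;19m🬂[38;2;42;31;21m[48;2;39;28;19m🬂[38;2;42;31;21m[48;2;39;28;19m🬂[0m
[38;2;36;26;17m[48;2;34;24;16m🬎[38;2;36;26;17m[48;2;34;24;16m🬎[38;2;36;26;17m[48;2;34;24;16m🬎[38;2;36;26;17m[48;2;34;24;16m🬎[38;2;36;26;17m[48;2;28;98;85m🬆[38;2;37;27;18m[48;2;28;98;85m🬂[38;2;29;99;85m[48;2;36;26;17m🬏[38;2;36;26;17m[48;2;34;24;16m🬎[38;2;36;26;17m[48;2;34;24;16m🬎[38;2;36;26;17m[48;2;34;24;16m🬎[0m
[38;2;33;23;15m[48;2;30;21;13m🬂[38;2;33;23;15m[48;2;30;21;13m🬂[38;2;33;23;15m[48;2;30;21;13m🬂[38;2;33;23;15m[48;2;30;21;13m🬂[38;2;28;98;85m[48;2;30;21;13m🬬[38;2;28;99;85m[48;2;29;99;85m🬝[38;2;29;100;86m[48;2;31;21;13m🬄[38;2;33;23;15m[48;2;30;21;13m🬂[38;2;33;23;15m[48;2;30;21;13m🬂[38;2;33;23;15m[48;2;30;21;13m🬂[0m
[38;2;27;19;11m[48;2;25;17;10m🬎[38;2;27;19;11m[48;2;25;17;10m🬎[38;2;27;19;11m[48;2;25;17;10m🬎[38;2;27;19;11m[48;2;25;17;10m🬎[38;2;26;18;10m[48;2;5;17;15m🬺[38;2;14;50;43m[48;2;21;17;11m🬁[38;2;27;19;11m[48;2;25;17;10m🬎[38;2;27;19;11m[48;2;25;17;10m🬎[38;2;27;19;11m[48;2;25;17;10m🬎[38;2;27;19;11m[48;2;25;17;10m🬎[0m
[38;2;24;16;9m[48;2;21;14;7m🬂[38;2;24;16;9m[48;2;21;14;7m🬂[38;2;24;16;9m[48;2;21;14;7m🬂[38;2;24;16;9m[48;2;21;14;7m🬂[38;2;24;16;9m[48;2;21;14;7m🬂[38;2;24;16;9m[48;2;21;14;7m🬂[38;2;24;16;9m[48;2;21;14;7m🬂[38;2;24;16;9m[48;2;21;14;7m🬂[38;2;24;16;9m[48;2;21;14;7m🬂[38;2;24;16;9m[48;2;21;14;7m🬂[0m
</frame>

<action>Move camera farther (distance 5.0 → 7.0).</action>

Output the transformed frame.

<frame>
[38;2;42;31;21m[48;2;39;28;19m🬂[38;2;42;31;21m[48;2;39;28;19m🬂[38;2;42;31;21m[48;2;39;28;19m🬂[38;2;42;31;21m[48;2;39;28;19m🬂[38;2;42;31;21m[48;2;39;28;19m🬂[38;2;42;31;21m[48;2;39;28;19m🬂[38;2;42;31;21m[48;2;39;28;19m🬂[38;2;42;31;21m[48;2;39;28;19m🬂[38;2;42;31;21m[48;2;39;28;19m🬂[38;2;42;31;21m[48;2;39;28;19m🬂[0m
[38;2;36;26;17m[48;2;34;24;16m🬎[38;2;36;26;17m[48;2;34;24;16m🬎[38;2;36;26;17m[48;2;34;24;16m🬎[38;2;36;26;17m[48;2;34;24;16m🬎[38;2;36;26;17m[48;2;34;24;16m🬎[38;2;28;98;85m[48;2;36;26;17m🬏[38;2;36;26;17m[48;2;34;24;16m🬎[38;2;36;26;17m[48;2;34;24;16m🬎[38;2;36;26;17m[48;2;34;24;16m🬎[38;2;36;26;17m[48;2;34;24;16m🬎[0m
[38;2;33;23;15m[48;2;30;21;13m🬂[38;2;33;23;15m[48;2;30;21;13m🬂[38;2;33;23;15m[48;2;30;21;13m🬂[38;2;33;23;15m[48;2;30;21;13m🬂[38;2;28;98;85m[48;2;24;20;14m🬉[38;2;26;91;78m[48;2;5;17;15m🬬[38;2;33;23;15m[48;2;30;21;13m🬂[38;2;33;23;15m[48;2;30;21;13m🬂[38;2;33;23;15m[48;2;30;21;13m🬂[38;2;33;23;15m[48;2;30;21;13m🬂[0m
[38;2;27;19;11m[48;2;25;17;10m🬎[38;2;27;19;11m[48;2;25;17;10m🬎[38;2;27;19;11m[48;2;25;17;10m🬎[38;2;27;19;11m[48;2;25;17;10m🬎[38;2;27;19;11m[48;2;25;17;10m🬎[38;2;5;17;15m[48;2;26;18;10m🬀[38;2;27;19;11m[48;2;25;17;10m🬎[38;2;27;19;11m[48;2;25;17;10m🬎[38;2;27;19;11m[48;2;25;17;10m🬎[38;2;27;19;11m[48;2;25;17;10m🬎[0m
[38;2;24;16;9m[48;2;21;14;7m🬂[38;2;24;16;9m[48;2;21;14;7m🬂[38;2;24;16;9m[48;2;21;14;7m🬂[38;2;24;16;9m[48;2;21;14;7m🬂[38;2;24;16;9m[48;2;21;14;7m🬂[38;2;24;16;9m[48;2;21;14;7m🬂[38;2;24;16;9m[48;2;21;14;7m🬂[38;2;24;16;9m[48;2;21;14;7m🬂[38;2;24;16;9m[48;2;21;14;7m🬂[38;2;24;16;9m[48;2;21;14;7m🬂[0m
</frame>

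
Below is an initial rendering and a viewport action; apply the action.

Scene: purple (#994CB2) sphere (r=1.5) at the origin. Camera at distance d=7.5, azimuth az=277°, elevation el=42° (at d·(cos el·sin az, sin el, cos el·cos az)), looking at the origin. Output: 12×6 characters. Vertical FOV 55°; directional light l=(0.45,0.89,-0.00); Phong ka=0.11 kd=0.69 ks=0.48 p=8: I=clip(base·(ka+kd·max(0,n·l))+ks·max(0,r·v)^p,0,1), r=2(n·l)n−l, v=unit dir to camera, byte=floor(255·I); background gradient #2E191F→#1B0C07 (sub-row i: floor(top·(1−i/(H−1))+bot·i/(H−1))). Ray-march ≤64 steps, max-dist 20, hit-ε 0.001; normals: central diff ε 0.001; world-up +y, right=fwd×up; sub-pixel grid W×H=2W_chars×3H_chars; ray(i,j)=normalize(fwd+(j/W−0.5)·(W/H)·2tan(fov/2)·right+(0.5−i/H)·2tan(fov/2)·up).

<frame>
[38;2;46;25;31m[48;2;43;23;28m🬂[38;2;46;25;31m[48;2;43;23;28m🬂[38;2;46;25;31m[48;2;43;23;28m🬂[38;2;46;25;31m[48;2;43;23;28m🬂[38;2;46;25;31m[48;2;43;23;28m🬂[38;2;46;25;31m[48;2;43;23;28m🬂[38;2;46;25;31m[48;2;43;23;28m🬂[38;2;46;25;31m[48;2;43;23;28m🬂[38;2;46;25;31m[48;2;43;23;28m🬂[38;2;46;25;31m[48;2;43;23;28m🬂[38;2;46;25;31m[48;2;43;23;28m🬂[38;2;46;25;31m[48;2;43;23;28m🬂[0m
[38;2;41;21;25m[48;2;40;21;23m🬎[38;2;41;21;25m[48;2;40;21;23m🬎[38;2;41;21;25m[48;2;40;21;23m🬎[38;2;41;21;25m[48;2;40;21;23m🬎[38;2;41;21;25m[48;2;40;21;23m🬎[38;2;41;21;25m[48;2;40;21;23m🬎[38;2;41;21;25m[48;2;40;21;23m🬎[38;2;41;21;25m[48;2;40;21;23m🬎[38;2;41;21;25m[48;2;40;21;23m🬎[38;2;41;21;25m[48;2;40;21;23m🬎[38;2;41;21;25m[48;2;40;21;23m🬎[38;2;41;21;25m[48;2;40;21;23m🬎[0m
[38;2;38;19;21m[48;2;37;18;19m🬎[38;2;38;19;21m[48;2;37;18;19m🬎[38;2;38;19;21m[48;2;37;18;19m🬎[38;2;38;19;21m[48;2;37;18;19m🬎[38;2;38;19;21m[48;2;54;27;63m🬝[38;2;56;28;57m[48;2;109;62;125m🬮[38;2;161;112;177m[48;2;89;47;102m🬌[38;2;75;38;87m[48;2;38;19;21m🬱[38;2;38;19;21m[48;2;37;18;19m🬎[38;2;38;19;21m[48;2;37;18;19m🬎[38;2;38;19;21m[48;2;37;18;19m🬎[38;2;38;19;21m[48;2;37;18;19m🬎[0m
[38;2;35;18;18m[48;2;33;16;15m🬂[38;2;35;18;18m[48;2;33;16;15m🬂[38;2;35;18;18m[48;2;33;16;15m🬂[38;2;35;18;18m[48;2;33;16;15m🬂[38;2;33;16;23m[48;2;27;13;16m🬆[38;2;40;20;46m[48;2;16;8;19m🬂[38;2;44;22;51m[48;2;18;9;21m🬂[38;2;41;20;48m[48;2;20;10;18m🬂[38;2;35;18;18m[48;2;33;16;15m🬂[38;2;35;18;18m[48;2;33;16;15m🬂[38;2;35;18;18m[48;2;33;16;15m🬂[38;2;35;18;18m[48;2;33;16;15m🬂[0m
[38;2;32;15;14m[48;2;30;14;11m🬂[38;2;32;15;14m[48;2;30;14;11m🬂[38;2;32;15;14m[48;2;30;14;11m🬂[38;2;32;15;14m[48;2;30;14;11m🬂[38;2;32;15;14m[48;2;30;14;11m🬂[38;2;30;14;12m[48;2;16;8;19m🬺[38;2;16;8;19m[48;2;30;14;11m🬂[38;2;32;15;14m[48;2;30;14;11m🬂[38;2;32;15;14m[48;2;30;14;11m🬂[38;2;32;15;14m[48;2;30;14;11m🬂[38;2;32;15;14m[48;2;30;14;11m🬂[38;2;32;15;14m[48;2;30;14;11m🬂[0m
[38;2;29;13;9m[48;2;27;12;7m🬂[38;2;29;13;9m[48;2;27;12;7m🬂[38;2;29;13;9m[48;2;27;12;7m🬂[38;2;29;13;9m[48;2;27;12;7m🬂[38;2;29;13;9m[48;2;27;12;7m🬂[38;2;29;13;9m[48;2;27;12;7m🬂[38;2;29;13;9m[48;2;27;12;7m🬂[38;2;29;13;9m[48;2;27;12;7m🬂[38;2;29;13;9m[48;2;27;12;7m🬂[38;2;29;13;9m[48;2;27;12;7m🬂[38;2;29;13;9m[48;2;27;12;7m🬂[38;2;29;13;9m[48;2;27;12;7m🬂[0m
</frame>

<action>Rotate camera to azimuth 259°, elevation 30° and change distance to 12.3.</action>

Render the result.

<frame>
[38;2;46;25;31m[48;2;43;23;28m🬂[38;2;46;25;31m[48;2;43;23;28m🬂[38;2;46;25;31m[48;2;43;23;28m🬂[38;2;46;25;31m[48;2;43;23;28m🬂[38;2;46;25;31m[48;2;43;23;28m🬂[38;2;46;25;31m[48;2;43;23;28m🬂[38;2;46;25;31m[48;2;43;23;28m🬂[38;2;46;25;31m[48;2;43;23;28m🬂[38;2;46;25;31m[48;2;43;23;28m🬂[38;2;46;25;31m[48;2;43;23;28m🬂[38;2;46;25;31m[48;2;43;23;28m🬂[38;2;46;25;31m[48;2;43;23;28m🬂[0m
[38;2;41;21;25m[48;2;40;21;23m🬎[38;2;41;21;25m[48;2;40;21;23m🬎[38;2;41;21;25m[48;2;40;21;23m🬎[38;2;41;21;25m[48;2;40;21;23m🬎[38;2;41;21;25m[48;2;40;21;23m🬎[38;2;41;21;25m[48;2;40;21;23m🬎[38;2;41;21;25m[48;2;40;21;23m🬎[38;2;41;21;25m[48;2;40;21;23m🬎[38;2;41;21;25m[48;2;40;21;23m🬎[38;2;41;21;25m[48;2;40;21;23m🬎[38;2;41;21;25m[48;2;40;21;23m🬎[38;2;41;21;25m[48;2;40;21;23m🬎[0m
[38;2;38;19;21m[48;2;37;18;19m🬎[38;2;38;19;21m[48;2;37;18;19m🬎[38;2;38;19;21m[48;2;37;18;19m🬎[38;2;38;19;21m[48;2;37;18;19m🬎[38;2;38;19;21m[48;2;37;18;19m🬎[38;2;38;19;21m[48;2;84;48;95m🬝[38;2;106;61;121m[48;2;45;23;35m🬓[38;2;38;19;21m[48;2;37;18;19m🬎[38;2;38;19;21m[48;2;37;18;19m🬎[38;2;38;19;21m[48;2;37;18;19m🬎[38;2;38;19;21m[48;2;37;18;19m🬎[38;2;38;19;21m[48;2;37;18;19m🬎[0m
[38;2;35;18;18m[48;2;33;16;15m🬂[38;2;35;18;18m[48;2;33;16;15m🬂[38;2;35;18;18m[48;2;33;16;15m🬂[38;2;35;18;18m[48;2;33;16;15m🬂[38;2;35;18;18m[48;2;33;16;15m🬂[38;2;33;16;15m[48;2;23;11;27m🬱[38;2;17;8;21m[48;2;33;16;15m🬝[38;2;16;8;19m[48;2;33;16;16m🬀[38;2;35;18;18m[48;2;33;16;15m🬂[38;2;35;18;18m[48;2;33;16;15m🬂[38;2;35;18;18m[48;2;33;16;15m🬂[38;2;35;18;18m[48;2;33;16;15m🬂[0m
[38;2;32;15;14m[48;2;30;14;11m🬂[38;2;32;15;14m[48;2;30;14;11m🬂[38;2;32;15;14m[48;2;30;14;11m🬂[38;2;32;15;14m[48;2;30;14;11m🬂[38;2;32;15;14m[48;2;30;14;11m🬂[38;2;32;15;14m[48;2;30;14;11m🬂[38;2;32;15;14m[48;2;30;14;11m🬂[38;2;32;15;14m[48;2;30;14;11m🬂[38;2;32;15;14m[48;2;30;14;11m🬂[38;2;32;15;14m[48;2;30;14;11m🬂[38;2;32;15;14m[48;2;30;14;11m🬂[38;2;32;15;14m[48;2;30;14;11m🬂[0m
[38;2;29;13;9m[48;2;27;12;7m🬂[38;2;29;13;9m[48;2;27;12;7m🬂[38;2;29;13;9m[48;2;27;12;7m🬂[38;2;29;13;9m[48;2;27;12;7m🬂[38;2;29;13;9m[48;2;27;12;7m🬂[38;2;29;13;9m[48;2;27;12;7m🬂[38;2;29;13;9m[48;2;27;12;7m🬂[38;2;29;13;9m[48;2;27;12;7m🬂[38;2;29;13;9m[48;2;27;12;7m🬂[38;2;29;13;9m[48;2;27;12;7m🬂[38;2;29;13;9m[48;2;27;12;7m🬂[38;2;29;13;9m[48;2;27;12;7m🬂[0m
</frame>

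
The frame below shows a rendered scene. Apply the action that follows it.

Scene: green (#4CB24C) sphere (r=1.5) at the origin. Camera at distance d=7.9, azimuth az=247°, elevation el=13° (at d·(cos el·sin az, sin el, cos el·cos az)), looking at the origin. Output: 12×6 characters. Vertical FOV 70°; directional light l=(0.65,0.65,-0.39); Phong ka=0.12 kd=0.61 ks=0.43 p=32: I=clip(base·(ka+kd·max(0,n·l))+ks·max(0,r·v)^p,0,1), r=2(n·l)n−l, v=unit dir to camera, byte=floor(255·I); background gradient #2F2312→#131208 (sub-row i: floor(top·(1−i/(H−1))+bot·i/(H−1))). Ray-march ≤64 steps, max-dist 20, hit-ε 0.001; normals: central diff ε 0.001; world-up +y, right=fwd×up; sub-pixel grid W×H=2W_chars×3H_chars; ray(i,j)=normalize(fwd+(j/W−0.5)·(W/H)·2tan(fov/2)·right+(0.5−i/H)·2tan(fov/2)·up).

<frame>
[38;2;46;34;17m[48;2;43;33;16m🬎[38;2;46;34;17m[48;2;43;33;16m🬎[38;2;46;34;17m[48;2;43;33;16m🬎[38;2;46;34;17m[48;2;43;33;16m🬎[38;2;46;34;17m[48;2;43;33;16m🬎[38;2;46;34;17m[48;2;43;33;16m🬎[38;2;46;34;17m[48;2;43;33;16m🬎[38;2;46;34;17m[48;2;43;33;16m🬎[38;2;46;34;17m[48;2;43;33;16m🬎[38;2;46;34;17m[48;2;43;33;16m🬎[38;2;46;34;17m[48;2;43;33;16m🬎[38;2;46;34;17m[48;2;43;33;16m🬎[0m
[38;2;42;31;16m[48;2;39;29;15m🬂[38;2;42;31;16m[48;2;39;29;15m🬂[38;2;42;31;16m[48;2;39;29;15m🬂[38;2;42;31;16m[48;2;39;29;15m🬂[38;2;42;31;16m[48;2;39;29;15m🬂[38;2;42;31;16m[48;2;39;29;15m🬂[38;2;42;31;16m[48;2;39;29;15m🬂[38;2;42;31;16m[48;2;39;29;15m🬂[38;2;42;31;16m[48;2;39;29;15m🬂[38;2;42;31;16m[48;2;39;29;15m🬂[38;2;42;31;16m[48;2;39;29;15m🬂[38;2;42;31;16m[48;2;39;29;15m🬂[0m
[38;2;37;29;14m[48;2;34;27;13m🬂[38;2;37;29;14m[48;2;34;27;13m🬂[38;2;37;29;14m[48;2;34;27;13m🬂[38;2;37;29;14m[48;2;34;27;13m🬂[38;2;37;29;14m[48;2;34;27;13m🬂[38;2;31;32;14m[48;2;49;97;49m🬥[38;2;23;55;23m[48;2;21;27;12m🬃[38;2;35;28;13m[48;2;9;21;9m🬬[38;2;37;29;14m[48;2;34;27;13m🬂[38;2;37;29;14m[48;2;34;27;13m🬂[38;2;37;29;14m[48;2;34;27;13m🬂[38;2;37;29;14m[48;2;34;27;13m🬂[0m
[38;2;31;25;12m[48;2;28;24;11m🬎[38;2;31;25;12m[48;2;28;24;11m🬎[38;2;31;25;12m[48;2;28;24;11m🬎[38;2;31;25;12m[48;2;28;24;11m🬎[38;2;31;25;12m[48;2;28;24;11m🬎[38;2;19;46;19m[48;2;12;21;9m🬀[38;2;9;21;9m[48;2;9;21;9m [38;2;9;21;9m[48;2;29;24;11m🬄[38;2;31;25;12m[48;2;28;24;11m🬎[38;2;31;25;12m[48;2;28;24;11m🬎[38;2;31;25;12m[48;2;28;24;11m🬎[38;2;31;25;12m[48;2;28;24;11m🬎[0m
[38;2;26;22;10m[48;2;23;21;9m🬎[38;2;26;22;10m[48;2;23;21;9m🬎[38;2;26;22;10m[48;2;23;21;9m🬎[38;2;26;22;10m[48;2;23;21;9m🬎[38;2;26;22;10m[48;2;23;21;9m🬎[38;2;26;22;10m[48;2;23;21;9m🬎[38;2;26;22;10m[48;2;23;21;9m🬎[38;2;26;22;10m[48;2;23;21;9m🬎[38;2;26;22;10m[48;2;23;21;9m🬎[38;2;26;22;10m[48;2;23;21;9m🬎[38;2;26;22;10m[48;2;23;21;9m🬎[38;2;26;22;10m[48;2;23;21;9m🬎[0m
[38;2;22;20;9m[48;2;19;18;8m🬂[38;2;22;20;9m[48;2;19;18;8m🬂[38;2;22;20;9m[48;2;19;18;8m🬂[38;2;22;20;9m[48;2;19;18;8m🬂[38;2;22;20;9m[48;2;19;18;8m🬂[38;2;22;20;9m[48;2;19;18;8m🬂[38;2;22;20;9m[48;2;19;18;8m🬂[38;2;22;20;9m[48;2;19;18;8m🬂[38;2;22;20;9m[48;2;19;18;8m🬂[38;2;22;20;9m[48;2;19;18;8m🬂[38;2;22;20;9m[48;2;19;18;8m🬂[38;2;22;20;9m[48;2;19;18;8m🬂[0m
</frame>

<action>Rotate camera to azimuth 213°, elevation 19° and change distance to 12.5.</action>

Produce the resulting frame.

<frame>
[38;2;46;34;17m[48;2;43;33;16m🬎[38;2;46;34;17m[48;2;43;33;16m🬎[38;2;46;34;17m[48;2;43;33;16m🬎[38;2;46;34;17m[48;2;43;33;16m🬎[38;2;46;34;17m[48;2;43;33;16m🬎[38;2;46;34;17m[48;2;43;33;16m🬎[38;2;46;34;17m[48;2;43;33;16m🬎[38;2;46;34;17m[48;2;43;33;16m🬎[38;2;46;34;17m[48;2;43;33;16m🬎[38;2;46;34;17m[48;2;43;33;16m🬎[38;2;46;34;17m[48;2;43;33;16m🬎[38;2;46;34;17m[48;2;43;33;16m🬎[0m
[38;2;42;31;16m[48;2;39;29;15m🬂[38;2;42;31;16m[48;2;39;29;15m🬂[38;2;42;31;16m[48;2;39;29;15m🬂[38;2;42;31;16m[48;2;39;29;15m🬂[38;2;42;31;16m[48;2;39;29;15m🬂[38;2;42;31;16m[48;2;39;29;15m🬂[38;2;42;31;16m[48;2;39;29;15m🬂[38;2;42;31;16m[48;2;39;29;15m🬂[38;2;42;31;16m[48;2;39;29;15m🬂[38;2;42;31;16m[48;2;39;29;15m🬂[38;2;42;31;16m[48;2;39;29;15m🬂[38;2;42;31;16m[48;2;39;29;15m🬂[0m
[38;2;37;29;14m[48;2;34;27;13m🬂[38;2;37;29;14m[48;2;34;27;13m🬂[38;2;37;29;14m[48;2;34;27;13m🬂[38;2;37;29;14m[48;2;34;27;13m🬂[38;2;37;29;14m[48;2;34;27;13m🬂[38;2;35;28;13m[48;2;52;122;52m🬝[38;2;33;77;33m[48;2;30;27;12m🬏[38;2;37;29;14m[48;2;34;27;13m🬂[38;2;37;29;14m[48;2;34;27;13m🬂[38;2;37;29;14m[48;2;34;27;13m🬂[38;2;37;29;14m[48;2;34;27;13m🬂[38;2;37;29;14m[48;2;34;27;13m🬂[0m
[38;2;31;25;12m[48;2;28;24;11m🬎[38;2;31;25;12m[48;2;28;24;11m🬎[38;2;31;25;12m[48;2;28;24;11m🬎[38;2;31;25;12m[48;2;28;24;11m🬎[38;2;31;25;12m[48;2;28;24;11m🬎[38;2;36;85;36m[48;2;27;27;12m🬁[38;2;17;41;17m[48;2;16;22;9m🬀[38;2;31;25;12m[48;2;28;24;11m🬎[38;2;31;25;12m[48;2;28;24;11m🬎[38;2;31;25;12m[48;2;28;24;11m🬎[38;2;31;25;12m[48;2;28;24;11m🬎[38;2;31;25;12m[48;2;28;24;11m🬎[0m
[38;2;26;22;10m[48;2;23;21;9m🬎[38;2;26;22;10m[48;2;23;21;9m🬎[38;2;26;22;10m[48;2;23;21;9m🬎[38;2;26;22;10m[48;2;23;21;9m🬎[38;2;26;22;10m[48;2;23;21;9m🬎[38;2;26;22;10m[48;2;23;21;9m🬎[38;2;26;22;10m[48;2;23;21;9m🬎[38;2;26;22;10m[48;2;23;21;9m🬎[38;2;26;22;10m[48;2;23;21;9m🬎[38;2;26;22;10m[48;2;23;21;9m🬎[38;2;26;22;10m[48;2;23;21;9m🬎[38;2;26;22;10m[48;2;23;21;9m🬎[0m
[38;2;22;20;9m[48;2;19;18;8m🬂[38;2;22;20;9m[48;2;19;18;8m🬂[38;2;22;20;9m[48;2;19;18;8m🬂[38;2;22;20;9m[48;2;19;18;8m🬂[38;2;22;20;9m[48;2;19;18;8m🬂[38;2;22;20;9m[48;2;19;18;8m🬂[38;2;22;20;9m[48;2;19;18;8m🬂[38;2;22;20;9m[48;2;19;18;8m🬂[38;2;22;20;9m[48;2;19;18;8m🬂[38;2;22;20;9m[48;2;19;18;8m🬂[38;2;22;20;9m[48;2;19;18;8m🬂[38;2;22;20;9m[48;2;19;18;8m🬂[0m
</frame>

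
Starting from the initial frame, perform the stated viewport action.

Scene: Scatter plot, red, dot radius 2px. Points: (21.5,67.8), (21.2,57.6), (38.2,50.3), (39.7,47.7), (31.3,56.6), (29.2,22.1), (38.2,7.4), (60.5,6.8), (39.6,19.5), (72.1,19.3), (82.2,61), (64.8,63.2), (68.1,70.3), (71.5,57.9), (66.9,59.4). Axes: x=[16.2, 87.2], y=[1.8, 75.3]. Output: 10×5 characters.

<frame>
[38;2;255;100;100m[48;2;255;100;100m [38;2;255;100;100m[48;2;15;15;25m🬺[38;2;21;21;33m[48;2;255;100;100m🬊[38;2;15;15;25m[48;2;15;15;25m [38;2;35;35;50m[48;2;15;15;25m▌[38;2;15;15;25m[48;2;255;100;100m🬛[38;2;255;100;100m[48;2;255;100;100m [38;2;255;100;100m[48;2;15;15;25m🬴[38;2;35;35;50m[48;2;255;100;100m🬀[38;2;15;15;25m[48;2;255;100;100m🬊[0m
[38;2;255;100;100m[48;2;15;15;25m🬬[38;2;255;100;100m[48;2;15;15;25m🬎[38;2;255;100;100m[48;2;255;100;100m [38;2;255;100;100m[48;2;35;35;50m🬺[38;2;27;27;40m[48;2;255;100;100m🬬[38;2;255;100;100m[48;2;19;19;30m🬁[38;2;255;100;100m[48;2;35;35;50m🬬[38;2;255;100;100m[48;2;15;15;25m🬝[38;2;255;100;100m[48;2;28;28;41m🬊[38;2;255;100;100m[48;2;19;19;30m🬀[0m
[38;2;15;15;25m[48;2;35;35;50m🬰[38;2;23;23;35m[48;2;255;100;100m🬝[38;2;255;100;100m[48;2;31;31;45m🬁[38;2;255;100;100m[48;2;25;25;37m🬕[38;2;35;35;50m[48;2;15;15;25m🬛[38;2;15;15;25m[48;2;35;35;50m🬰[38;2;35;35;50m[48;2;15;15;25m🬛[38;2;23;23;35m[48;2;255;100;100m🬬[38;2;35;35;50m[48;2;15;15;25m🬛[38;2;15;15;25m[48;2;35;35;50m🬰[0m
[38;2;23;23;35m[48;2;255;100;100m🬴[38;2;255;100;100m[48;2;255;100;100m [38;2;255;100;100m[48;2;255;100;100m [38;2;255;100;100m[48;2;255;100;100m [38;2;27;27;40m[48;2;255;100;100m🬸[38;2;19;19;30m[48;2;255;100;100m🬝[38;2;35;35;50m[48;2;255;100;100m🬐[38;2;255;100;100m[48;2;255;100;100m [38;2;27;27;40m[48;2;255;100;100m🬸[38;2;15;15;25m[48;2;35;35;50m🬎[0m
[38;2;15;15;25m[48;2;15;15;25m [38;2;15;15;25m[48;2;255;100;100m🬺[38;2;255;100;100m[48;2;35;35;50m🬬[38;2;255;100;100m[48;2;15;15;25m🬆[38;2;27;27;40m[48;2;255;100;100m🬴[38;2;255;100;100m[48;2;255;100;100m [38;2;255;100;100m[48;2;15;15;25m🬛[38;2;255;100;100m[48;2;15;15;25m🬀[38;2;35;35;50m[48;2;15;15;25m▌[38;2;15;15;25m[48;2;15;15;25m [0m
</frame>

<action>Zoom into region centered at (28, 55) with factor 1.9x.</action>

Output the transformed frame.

<frame>
[38;2;15;15;25m[48;2;15;15;25m [38;2;15;15;25m[48;2;15;15;25m [38;2;28;28;41m[48;2;255;100;100m🬆[38;2;255;100;100m[48;2;15;15;25m🬺[38;2;23;23;35m[48;2;255;100;100m🬬[38;2;15;15;25m[48;2;15;15;25m [38;2;35;35;50m[48;2;15;15;25m▌[38;2;15;15;25m[48;2;15;15;25m [38;2;35;35;50m[48;2;15;15;25m▌[38;2;15;15;25m[48;2;15;15;25m [0m
[38;2;35;35;50m[48;2;15;15;25m🬂[38;2;35;35;50m[48;2;15;15;25m🬂[38;2;255;100;100m[48;2;30;30;43m🬠[38;2;255;100;100m[48;2;15;15;25m🬴[38;2;35;35;50m[48;2;15;15;25m🬕[38;2;28;28;41m[48;2;255;100;100m🬆[38;2;27;27;40m[48;2;255;100;100m🬬[38;2;35;35;50m[48;2;15;15;25m🬂[38;2;35;35;50m[48;2;15;15;25m🬕[38;2;35;35;50m[48;2;15;15;25m🬂[0m
[38;2;15;15;25m[48;2;35;35;50m🬰[38;2;15;15;25m[48;2;35;35;50m🬰[38;2;255;100;100m[48;2;28;28;41m🬊[38;2;255;100;100m[48;2;15;15;25m🬝[38;2;255;100;100m[48;2;30;30;43m🬂[38;2;255;100;100m[48;2;15;15;25m🬬[38;2;255;100;100m[48;2;255;100;100m [38;2;255;100;100m[48;2;15;15;25m🬺[38;2;27;27;40m[48;2;255;100;100m🬬[38;2;15;15;25m[48;2;35;35;50m🬰[0m
[38;2;15;15;25m[48;2;35;35;50m🬎[38;2;15;15;25m[48;2;35;35;50m🬎[38;2;35;35;50m[48;2;15;15;25m🬲[38;2;15;15;25m[48;2;35;35;50m🬎[38;2;35;35;50m[48;2;15;15;25m🬲[38;2;15;15;25m[48;2;35;35;50m🬎[38;2;255;100;100m[48;2;31;31;45m🬁[38;2;255;100;100m[48;2;35;35;50m🬬[38;2;255;100;100m[48;2;28;28;41m🬆[38;2;15;15;25m[48;2;35;35;50m🬎[0m
[38;2;15;15;25m[48;2;15;15;25m [38;2;15;15;25m[48;2;15;15;25m [38;2;35;35;50m[48;2;15;15;25m▌[38;2;15;15;25m[48;2;15;15;25m [38;2;35;35;50m[48;2;15;15;25m▌[38;2;15;15;25m[48;2;15;15;25m [38;2;35;35;50m[48;2;15;15;25m▌[38;2;15;15;25m[48;2;15;15;25m [38;2;35;35;50m[48;2;15;15;25m▌[38;2;15;15;25m[48;2;15;15;25m [0m
</frame>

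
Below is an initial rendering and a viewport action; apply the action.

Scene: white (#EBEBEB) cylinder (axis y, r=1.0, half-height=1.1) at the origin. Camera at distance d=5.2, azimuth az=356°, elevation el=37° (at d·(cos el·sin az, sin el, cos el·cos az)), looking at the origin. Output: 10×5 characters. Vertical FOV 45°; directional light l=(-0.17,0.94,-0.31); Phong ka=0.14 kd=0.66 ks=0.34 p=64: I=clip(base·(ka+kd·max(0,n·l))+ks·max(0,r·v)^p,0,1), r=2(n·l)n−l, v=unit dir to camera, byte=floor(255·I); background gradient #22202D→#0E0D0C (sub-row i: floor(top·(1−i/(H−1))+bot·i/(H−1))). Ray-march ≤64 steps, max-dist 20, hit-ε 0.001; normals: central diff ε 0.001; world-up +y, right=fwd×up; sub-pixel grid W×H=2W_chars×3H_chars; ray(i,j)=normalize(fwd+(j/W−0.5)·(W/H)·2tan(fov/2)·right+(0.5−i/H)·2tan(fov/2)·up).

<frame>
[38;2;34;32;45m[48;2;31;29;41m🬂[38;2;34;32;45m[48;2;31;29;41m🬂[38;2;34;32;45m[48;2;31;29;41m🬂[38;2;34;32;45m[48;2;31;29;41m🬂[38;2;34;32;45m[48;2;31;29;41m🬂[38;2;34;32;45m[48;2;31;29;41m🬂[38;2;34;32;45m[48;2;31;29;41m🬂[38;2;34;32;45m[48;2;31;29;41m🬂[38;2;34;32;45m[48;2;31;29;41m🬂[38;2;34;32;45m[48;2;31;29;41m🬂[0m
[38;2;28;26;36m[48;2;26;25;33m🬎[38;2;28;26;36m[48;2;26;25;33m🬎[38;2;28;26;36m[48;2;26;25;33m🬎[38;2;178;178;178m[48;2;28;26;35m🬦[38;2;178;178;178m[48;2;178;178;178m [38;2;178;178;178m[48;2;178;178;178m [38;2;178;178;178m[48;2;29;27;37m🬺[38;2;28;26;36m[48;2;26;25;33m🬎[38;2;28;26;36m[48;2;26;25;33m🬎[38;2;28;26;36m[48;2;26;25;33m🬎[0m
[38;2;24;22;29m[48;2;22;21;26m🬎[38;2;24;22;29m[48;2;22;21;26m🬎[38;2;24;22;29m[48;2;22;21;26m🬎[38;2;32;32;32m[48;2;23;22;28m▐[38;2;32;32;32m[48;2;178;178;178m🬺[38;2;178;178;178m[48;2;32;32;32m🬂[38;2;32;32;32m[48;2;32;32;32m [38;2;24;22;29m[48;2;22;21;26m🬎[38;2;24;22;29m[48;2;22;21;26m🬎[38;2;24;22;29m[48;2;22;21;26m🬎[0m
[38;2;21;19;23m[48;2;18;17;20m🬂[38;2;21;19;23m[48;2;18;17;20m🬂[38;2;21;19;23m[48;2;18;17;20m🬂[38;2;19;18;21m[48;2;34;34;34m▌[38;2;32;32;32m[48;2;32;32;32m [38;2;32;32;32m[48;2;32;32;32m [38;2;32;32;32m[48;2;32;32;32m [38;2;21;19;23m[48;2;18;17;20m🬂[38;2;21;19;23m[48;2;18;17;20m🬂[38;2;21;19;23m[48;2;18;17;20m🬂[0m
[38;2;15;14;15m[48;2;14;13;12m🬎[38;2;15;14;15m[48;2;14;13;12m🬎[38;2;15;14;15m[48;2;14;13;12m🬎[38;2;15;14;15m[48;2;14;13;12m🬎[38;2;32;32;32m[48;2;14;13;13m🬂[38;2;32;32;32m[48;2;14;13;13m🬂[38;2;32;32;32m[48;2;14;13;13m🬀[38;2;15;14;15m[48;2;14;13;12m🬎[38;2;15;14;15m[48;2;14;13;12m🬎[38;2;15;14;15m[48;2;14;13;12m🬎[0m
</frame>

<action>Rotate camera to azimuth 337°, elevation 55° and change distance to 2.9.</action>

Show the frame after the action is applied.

<frame>
[38;2;32;30;42m[48;2;178;178;178m🬝[38;2;34;32;45m[48;2;178;178;178m🬀[38;2;178;178;178m[48;2;178;178;178m [38;2;178;178;178m[48;2;178;178;178m [38;2;178;178;178m[48;2;178;178;178m [38;2;178;178;178m[48;2;178;178;178m [38;2;178;178;178m[48;2;178;178;178m [38;2;178;178;178m[48;2;178;178;178m [38;2;178;178;178m[48;2;178;178;178m [38;2;178;178;178m[48;2;33;31;44m🬱[0m
[38;2;178;178;178m[48;2;27;26;35m▐[38;2;178;178;178m[48;2;178;178;178m [38;2;178;178;178m[48;2;178;178;178m [38;2;178;178;178m[48;2;178;178;178m [38;2;178;178;178m[48;2;178;178;178m [38;2;178;178;178m[48;2;178;178;178m [38;2;178;178;178m[48;2;178;178;178m [38;2;178;178;178m[48;2;178;178;178m [38;2;178;178;178m[48;2;178;178;178m [38;2;178;178;178m[48;2;178;178;178m [0m
[38;2;24;22;29m[48;2;22;21;26m🬎[38;2;178;178;178m[48;2;31;30;32m🬊[38;2;178;178;178m[48;2;181;181;181m🬎[38;2;178;178;178m[48;2;180;180;180m🬎[38;2;178;178;178m[48;2;179;179;179m🬎[38;2;178;178;178m[48;2;178;178;178m [38;2;178;178;178m[48;2;178;178;178m [38;2;178;178;178m[48;2;178;178;178m [38;2;178;178;178m[48;2;32;32;32m🬝[38;2;178;178;178m[48;2;25;23;28m🬀[0m
[38;2;21;19;23m[48;2;18;17;20m🬂[38;2;21;19;23m[48;2;18;17;20m🬂[38;2;32;32;32m[48;2;18;17;19m🬬[38;2;184;184;184m[48;2;32;32;32m🬂[38;2;180;180;180m[48;2;32;32;32m🬂[38;2;178;178;178m[48;2;32;32;32m🬂[38;2;178;178;178m[48;2;32;32;32m🬂[38;2;178;178;178m[48;2;32;32;32m🬀[38;2;32;32;32m[48;2;19;17;20m🬄[38;2;21;19;23m[48;2;18;17;20m🬂[0m
[38;2;15;14;15m[48;2;14;13;12m🬎[38;2;15;14;15m[48;2;14;13;12m🬎[38;2;15;14;15m[48;2;14;13;12m🬎[38;2;32;32;32m[48;2;14;13;12m🬬[38;2;32;32;32m[48;2;32;32;32m [38;2;32;32;32m[48;2;32;32;32m [38;2;32;32;32m[48;2;32;32;32m [38;2;32;32;32m[48;2;14;13;13m🬄[38;2;15;14;15m[48;2;14;13;12m🬎[38;2;15;14;15m[48;2;14;13;12m🬎[0m
</frame>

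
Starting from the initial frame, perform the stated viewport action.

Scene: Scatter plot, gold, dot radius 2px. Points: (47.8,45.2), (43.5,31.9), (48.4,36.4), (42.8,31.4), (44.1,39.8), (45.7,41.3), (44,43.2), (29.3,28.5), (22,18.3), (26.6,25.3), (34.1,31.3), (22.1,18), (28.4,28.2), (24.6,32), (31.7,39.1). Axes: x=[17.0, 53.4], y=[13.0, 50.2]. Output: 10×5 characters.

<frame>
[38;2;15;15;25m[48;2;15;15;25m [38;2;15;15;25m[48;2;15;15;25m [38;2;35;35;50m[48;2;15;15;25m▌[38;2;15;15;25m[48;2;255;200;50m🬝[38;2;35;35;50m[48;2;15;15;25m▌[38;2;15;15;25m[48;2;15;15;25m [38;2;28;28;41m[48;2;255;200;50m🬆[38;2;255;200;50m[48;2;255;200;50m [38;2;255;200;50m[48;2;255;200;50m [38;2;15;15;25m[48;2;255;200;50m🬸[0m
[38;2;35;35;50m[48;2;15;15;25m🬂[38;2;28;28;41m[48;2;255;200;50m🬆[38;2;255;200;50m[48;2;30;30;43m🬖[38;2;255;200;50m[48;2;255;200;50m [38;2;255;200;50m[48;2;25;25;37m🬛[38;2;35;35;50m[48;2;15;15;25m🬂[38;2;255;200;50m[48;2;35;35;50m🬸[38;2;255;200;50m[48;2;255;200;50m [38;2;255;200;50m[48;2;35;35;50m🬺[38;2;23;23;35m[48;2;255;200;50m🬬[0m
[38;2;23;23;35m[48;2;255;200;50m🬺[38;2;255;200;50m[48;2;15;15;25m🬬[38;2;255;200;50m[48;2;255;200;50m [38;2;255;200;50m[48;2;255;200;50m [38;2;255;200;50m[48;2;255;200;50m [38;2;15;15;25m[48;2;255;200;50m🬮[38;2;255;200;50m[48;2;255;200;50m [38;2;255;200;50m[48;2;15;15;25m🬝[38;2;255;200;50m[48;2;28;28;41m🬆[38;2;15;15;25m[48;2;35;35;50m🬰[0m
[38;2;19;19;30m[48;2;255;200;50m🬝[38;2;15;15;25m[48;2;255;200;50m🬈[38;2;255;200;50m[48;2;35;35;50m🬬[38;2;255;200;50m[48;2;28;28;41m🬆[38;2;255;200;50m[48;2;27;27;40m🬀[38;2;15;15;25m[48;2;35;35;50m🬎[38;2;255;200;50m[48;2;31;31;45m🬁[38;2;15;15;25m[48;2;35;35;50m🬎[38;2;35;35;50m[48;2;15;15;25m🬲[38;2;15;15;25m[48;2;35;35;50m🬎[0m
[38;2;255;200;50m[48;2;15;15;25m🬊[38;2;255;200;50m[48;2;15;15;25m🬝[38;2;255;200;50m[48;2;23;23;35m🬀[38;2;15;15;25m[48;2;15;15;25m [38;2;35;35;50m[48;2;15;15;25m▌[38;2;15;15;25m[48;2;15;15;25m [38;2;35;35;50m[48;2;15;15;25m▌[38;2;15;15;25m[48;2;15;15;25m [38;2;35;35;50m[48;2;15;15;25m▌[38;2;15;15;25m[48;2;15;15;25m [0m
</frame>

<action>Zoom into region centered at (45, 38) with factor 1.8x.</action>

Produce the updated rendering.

<frame>
[38;2;15;15;25m[48;2;15;15;25m [38;2;15;15;25m[48;2;15;15;25m [38;2;35;35;50m[48;2;15;15;25m▌[38;2;15;15;25m[48;2;255;200;50m🬝[38;2;21;21;33m[48;2;255;200;50m🬊[38;2;15;15;25m[48;2;255;200;50m🬆[38;2;255;200;50m[48;2;15;15;25m🬺[38;2;15;15;25m[48;2;255;200;50m🬬[38;2;35;35;50m[48;2;15;15;25m▌[38;2;15;15;25m[48;2;15;15;25m [0m
[38;2;35;35;50m[48;2;15;15;25m🬂[38;2;35;35;50m[48;2;15;15;25m🬂[38;2;35;35;50m[48;2;15;15;25m🬕[38;2;255;200;50m[48;2;15;15;25m🬸[38;2;255;200;50m[48;2;255;200;50m [38;2;255;200;50m[48;2;255;200;50m [38;2;255;200;50m[48;2;21;21;33m🬆[38;2;35;35;50m[48;2;15;15;25m🬂[38;2;35;35;50m[48;2;15;15;25m🬕[38;2;35;35;50m[48;2;15;15;25m🬂[0m
[38;2;15;15;25m[48;2;35;35;50m🬰[38;2;15;15;25m[48;2;35;35;50m🬰[38;2;35;35;50m[48;2;15;15;25m🬛[38;2;23;23;35m[48;2;255;200;50m🬺[38;2;255;200;50m[48;2;28;28;41m🬆[38;2;255;200;50m[48;2;25;25;37m🬶[38;2;255;200;50m[48;2;15;15;25m🬺[38;2;23;23;35m[48;2;255;200;50m🬬[38;2;35;35;50m[48;2;15;15;25m🬛[38;2;15;15;25m[48;2;35;35;50m🬰[0m
[38;2;255;200;50m[48;2;15;15;25m🬺[38;2;19;19;30m[48;2;255;200;50m🬬[38;2;27;27;40m[48;2;255;200;50m🬝[38;2;15;15;25m[48;2;255;200;50m🬀[38;2;255;200;50m[48;2;15;15;25m🬺[38;2;20;20;31m[48;2;255;200;50m🬪[38;2;255;200;50m[48;2;28;28;41m🬆[38;2;15;15;25m[48;2;35;35;50m🬎[38;2;35;35;50m[48;2;15;15;25m🬲[38;2;15;15;25m[48;2;35;35;50m🬎[0m
[38;2;255;200;50m[48;2;15;15;25m🬆[38;2;15;15;25m[48;2;15;15;25m [38;2;35;35;50m[48;2;15;15;25m▌[38;2;255;200;50m[48;2;15;15;25m🬊[38;2;255;200;50m[48;2;21;21;33m🬆[38;2;15;15;25m[48;2;15;15;25m [38;2;35;35;50m[48;2;15;15;25m▌[38;2;15;15;25m[48;2;15;15;25m [38;2;35;35;50m[48;2;15;15;25m▌[38;2;15;15;25m[48;2;15;15;25m [0m
</frame>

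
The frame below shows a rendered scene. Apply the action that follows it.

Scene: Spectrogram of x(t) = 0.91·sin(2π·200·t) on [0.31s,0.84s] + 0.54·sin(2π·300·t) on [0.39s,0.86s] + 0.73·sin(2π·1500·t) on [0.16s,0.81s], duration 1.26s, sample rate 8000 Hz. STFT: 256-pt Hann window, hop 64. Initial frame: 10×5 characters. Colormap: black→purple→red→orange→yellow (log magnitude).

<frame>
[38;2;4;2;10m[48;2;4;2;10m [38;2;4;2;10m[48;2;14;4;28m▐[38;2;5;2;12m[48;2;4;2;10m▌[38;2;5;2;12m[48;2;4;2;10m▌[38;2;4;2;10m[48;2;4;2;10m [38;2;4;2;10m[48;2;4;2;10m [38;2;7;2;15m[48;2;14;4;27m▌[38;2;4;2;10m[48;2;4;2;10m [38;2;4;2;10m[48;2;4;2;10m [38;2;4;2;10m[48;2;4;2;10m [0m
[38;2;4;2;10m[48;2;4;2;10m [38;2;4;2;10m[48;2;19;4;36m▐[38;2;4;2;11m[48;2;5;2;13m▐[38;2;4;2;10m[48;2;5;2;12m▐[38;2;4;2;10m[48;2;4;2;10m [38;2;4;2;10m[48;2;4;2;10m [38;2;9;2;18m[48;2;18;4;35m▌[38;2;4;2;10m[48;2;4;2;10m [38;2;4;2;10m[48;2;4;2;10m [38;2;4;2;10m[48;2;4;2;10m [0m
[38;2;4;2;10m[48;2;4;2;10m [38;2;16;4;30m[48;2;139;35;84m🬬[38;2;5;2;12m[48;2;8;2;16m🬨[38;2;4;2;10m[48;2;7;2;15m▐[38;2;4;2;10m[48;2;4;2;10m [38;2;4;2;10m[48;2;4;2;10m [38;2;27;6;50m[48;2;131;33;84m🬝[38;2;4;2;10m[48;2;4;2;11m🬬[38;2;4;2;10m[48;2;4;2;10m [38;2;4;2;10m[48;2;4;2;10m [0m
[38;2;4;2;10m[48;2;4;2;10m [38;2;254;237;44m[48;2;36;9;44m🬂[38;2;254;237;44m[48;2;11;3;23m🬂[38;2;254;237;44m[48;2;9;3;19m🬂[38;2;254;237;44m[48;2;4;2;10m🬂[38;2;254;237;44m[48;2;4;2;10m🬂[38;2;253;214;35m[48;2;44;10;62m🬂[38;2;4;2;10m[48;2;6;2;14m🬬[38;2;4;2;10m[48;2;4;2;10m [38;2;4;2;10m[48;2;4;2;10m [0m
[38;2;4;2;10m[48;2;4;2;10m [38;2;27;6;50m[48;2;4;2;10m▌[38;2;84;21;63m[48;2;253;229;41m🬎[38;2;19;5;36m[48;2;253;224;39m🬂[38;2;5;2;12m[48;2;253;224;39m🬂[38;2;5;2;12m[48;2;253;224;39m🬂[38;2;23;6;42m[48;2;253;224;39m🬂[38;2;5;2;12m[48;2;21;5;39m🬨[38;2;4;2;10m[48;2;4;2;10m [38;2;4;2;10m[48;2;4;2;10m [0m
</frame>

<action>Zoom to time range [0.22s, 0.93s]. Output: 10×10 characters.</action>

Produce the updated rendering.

<frame>
[38;2;4;2;10m[48;2;4;2;10m [38;2;5;2;12m[48;2;4;2;10m▌[38;2;5;2;12m[48;2;4;2;10m▌[38;2;4;2;10m[48;2;4;2;10m [38;2;4;2;10m[48;2;4;2;10m [38;2;4;2;10m[48;2;4;2;10m [38;2;4;2;10m[48;2;4;2;10m [38;2;4;2;10m[48;2;4;2;10m [38;2;4;2;10m[48;2;14;4;26m▌[38;2;5;2;12m[48;2;4;2;11m▌[0m
[38;2;4;2;10m[48;2;4;2;10m [38;2;5;2;12m[48;2;4;2;10m▌[38;2;5;2;12m[48;2;4;2;10m▌[38;2;4;2;10m[48;2;4;2;10m [38;2;4;2;10m[48;2;4;2;10m [38;2;4;2;10m[48;2;4;2;10m [38;2;4;2;10m[48;2;4;2;10m [38;2;4;2;10m[48;2;4;2;10m [38;2;4;2;10m[48;2;14;4;28m▌[38;2;5;2;12m[48;2;4;2;11m▌[0m
[38;2;4;2;10m[48;2;4;2;10m [38;2;4;2;10m[48;2;5;2;13m▐[38;2;4;2;10m[48;2;5;2;12m▐[38;2;4;2;10m[48;2;4;2;10m [38;2;4;2;10m[48;2;4;2;10m [38;2;4;2;10m[48;2;4;2;10m [38;2;4;2;10m[48;2;4;2;10m [38;2;4;2;10m[48;2;4;2;10m [38;2;4;2;10m[48;2;16;4;31m▌[38;2;4;2;11m[48;2;5;2;12m▐[0m
[38;2;4;2;10m[48;2;4;2;10m [38;2;4;2;10m[48;2;6;2;13m▐[38;2;4;2;10m[48;2;5;2;13m▐[38;2;4;2;10m[48;2;4;2;10m [38;2;4;2;10m[48;2;4;2;10m [38;2;4;2;10m[48;2;4;2;10m [38;2;4;2;10m[48;2;4;2;10m [38;2;4;2;10m[48;2;4;2;10m [38;2;4;2;11m[48;2;20;5;37m▌[38;2;5;2;11m[48;2;5;2;13m▐[0m
[38;2;4;2;10m[48;2;4;2;10m [38;2;4;2;10m[48;2;6;2;14m▐[38;2;4;2;10m[48;2;6;2;13m▐[38;2;4;2;10m[48;2;4;2;10m [38;2;4;2;10m[48;2;4;2;10m [38;2;4;2;10m[48;2;4;2;10m [38;2;4;2;10m[48;2;4;2;10m [38;2;4;2;10m[48;2;4;2;10m [38;2;4;2;11m[48;2;28;6;50m▌[38;2;5;2;12m[48;2;6;2;14m▐[0m
[38;2;4;2;10m[48;2;4;2;10m [38;2;4;2;10m[48;2;7;2;16m▐[38;2;4;2;10m[48;2;7;2;16m▐[38;2;4;2;10m[48;2;4;2;10m [38;2;4;2;10m[48;2;4;2;10m [38;2;4;2;10m[48;2;4;2;10m [38;2;4;2;10m[48;2;4;2;10m [38;2;4;2;10m[48;2;4;2;10m [38;2;14;3;28m[48;2;92;22;86m🬕[38;2;5;2;12m[48;2;7;2;16m▐[0m
[38;2;254;237;44m[48;2;5;2;12m🬂[38;2;254;237;44m[48;2;8;2;17m🬂[38;2;254;237;44m[48;2;8;2;17m🬂[38;2;254;237;44m[48;2;5;2;12m🬂[38;2;254;237;44m[48;2;5;2;12m🬂[38;2;254;237;44m[48;2;5;2;12m🬂[38;2;254;237;44m[48;2;5;2;12m🬂[38;2;254;237;44m[48;2;5;2;12m🬂[38;2;241;181;45m[48;2;33;8;38m🬊[38;2;6;2;15m[48;2;9;3;19m▐[0m
[38;2;4;2;10m[48;2;4;2;10m [38;2;4;2;10m[48;2;15;4;29m▐[38;2;4;2;10m[48;2;15;4;28m▐[38;2;4;2;10m[48;2;4;2;10m [38;2;4;2;10m[48;2;4;2;10m [38;2;4;2;10m[48;2;4;2;10m [38;2;4;2;10m[48;2;4;2;10m [38;2;4;2;10m[48;2;4;2;10m [38;2;40;9;71m[48;2;5;2;13m▐[38;2;10;2;21m[48;2;17;4;32m🬨[0m
[38;2;4;2;10m[48;2;4;2;10m [38;2;9;3;19m[48;2;46;10;73m🬨[38;2;17;4;32m[48;2;97;24;86m🬬[38;2;4;2;11m[48;2;18;4;33m🬎[38;2;4;2;11m[48;2;18;4;33m🬎[38;2;4;2;11m[48;2;18;4;33m🬎[38;2;4;2;11m[48;2;18;4;33m🬎[38;2;4;2;11m[48;2;18;4;33m🬎[38;2;9;2;19m[48;2;30;7;54m▌[38;2;24;5;44m[48;2;77;18;86m🬎[0m
[38;2;4;2;10m[48;2;4;2;10m [38;2;97;25;78m[48;2;243;198;48m🬡[38;2;253;220;37m[48;2;96;23;85m🬎[38;2;253;223;39m[48;2;50;11;86m🬎[38;2;253;224;39m[48;2;50;11;86m🬎[38;2;253;224;39m[48;2;50;11;86m🬎[38;2;253;223;39m[48;2;50;11;86m🬎[38;2;253;224;39m[48;2;50;11;86m🬎[38;2;253;224;39m[48;2;64;15;87m🬎[38;2;241;171;41m[48;2;89;22;83m▌[0m
</frame>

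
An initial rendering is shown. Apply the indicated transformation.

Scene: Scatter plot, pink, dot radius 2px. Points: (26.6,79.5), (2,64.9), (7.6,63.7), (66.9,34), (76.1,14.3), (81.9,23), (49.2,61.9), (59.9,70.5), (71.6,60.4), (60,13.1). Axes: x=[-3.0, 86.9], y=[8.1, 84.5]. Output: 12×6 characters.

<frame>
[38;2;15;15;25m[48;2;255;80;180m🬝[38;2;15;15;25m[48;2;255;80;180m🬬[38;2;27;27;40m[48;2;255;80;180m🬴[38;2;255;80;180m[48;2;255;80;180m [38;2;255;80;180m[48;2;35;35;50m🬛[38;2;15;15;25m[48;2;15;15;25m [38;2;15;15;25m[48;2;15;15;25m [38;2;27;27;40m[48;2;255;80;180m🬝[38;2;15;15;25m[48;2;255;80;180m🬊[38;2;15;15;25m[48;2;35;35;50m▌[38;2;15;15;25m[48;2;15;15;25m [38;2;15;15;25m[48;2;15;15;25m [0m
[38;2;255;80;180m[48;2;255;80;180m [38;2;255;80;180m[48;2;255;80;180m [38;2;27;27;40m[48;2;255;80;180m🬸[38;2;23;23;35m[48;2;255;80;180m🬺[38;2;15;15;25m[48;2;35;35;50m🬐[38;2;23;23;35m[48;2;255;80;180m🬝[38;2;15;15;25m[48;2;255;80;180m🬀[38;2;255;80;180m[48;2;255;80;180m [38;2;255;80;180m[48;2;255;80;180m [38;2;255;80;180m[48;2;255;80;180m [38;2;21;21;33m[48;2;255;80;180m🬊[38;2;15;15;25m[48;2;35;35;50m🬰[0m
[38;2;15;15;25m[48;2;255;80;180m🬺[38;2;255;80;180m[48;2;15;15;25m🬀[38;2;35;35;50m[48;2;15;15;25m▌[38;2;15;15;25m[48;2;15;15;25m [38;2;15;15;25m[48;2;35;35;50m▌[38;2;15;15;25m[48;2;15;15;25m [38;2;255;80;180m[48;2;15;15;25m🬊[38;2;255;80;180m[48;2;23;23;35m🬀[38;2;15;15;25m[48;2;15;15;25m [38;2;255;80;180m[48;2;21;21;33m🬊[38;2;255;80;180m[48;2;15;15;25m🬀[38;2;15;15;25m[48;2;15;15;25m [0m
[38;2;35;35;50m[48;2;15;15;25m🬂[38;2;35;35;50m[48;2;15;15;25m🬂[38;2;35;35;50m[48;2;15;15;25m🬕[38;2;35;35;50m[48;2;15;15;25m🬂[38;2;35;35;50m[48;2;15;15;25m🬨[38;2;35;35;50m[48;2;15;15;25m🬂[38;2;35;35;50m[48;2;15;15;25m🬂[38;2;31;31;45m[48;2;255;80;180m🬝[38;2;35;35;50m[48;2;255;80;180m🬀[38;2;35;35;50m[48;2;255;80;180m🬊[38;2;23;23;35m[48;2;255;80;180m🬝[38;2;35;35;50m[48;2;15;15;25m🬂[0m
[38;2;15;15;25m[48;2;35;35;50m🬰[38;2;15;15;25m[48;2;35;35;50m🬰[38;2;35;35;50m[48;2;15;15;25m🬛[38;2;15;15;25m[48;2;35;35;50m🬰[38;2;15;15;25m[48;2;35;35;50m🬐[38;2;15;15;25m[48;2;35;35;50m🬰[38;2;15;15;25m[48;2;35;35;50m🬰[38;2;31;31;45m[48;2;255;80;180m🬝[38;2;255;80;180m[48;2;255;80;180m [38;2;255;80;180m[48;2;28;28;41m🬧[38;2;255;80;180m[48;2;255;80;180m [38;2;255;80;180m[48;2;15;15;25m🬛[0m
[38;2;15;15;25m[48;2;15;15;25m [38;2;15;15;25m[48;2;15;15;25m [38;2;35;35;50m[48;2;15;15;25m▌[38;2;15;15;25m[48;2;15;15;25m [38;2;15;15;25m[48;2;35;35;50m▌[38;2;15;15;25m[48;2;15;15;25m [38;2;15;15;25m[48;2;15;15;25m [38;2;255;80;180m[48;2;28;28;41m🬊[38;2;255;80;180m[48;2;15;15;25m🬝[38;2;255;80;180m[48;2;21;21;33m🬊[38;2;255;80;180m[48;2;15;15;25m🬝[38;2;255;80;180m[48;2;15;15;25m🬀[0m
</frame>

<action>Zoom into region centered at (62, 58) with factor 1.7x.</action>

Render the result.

<frame>
[38;2;15;15;25m[48;2;15;15;25m [38;2;15;15;25m[48;2;15;15;25m [38;2;35;35;50m[48;2;15;15;25m▌[38;2;15;15;25m[48;2;15;15;25m [38;2;23;23;35m[48;2;255;80;180m🬝[38;2;15;15;25m[48;2;255;80;180m🬊[38;2;15;15;25m[48;2;15;15;25m [38;2;35;35;50m[48;2;15;15;25m▌[38;2;15;15;25m[48;2;15;15;25m [38;2;15;15;25m[48;2;35;35;50m▌[38;2;15;15;25m[48;2;15;15;25m [38;2;15;15;25m[48;2;15;15;25m [0m
[38;2;15;15;25m[48;2;35;35;50m🬰[38;2;15;15;25m[48;2;35;35;50m🬰[38;2;31;31;45m[48;2;255;80;180m🬝[38;2;15;15;25m[48;2;35;35;50m🬰[38;2;255;80;180m[48;2;28;28;41m🬊[38;2;255;80;180m[48;2;15;15;25m🬝[38;2;255;80;180m[48;2;23;23;35m🬀[38;2;31;31;45m[48;2;255;80;180m🬝[38;2;15;15;25m[48;2;35;35;50m🬰[38;2;15;15;25m[48;2;35;35;50m🬐[38;2;15;15;25m[48;2;35;35;50m🬰[38;2;15;15;25m[48;2;35;35;50m🬰[0m
[38;2;15;15;25m[48;2;15;15;25m [38;2;15;15;25m[48;2;255;80;180m🬴[38;2;255;80;180m[48;2;255;80;180m [38;2;255;80;180m[48;2;15;15;25m🬛[38;2;15;15;25m[48;2;35;35;50m▌[38;2;15;15;25m[48;2;15;15;25m [38;2;15;15;25m[48;2;255;80;180m🬴[38;2;255;80;180m[48;2;255;80;180m [38;2;255;80;180m[48;2;15;15;25m🬛[38;2;15;15;25m[48;2;35;35;50m▌[38;2;15;15;25m[48;2;15;15;25m [38;2;15;15;25m[48;2;15;15;25m [0m
[38;2;35;35;50m[48;2;15;15;25m🬂[38;2;35;35;50m[48;2;15;15;25m🬂[38;2;255;80;180m[48;2;27;27;40m🬁[38;2;35;35;50m[48;2;15;15;25m🬂[38;2;35;35;50m[48;2;15;15;25m🬨[38;2;35;35;50m[48;2;15;15;25m🬂[38;2;35;35;50m[48;2;15;15;25m🬂[38;2;255;80;180m[48;2;27;27;40m🬁[38;2;35;35;50m[48;2;15;15;25m🬂[38;2;35;35;50m[48;2;15;15;25m🬨[38;2;35;35;50m[48;2;15;15;25m🬂[38;2;35;35;50m[48;2;15;15;25m🬂[0m
[38;2;15;15;25m[48;2;35;35;50m🬰[38;2;15;15;25m[48;2;35;35;50m🬰[38;2;35;35;50m[48;2;15;15;25m🬛[38;2;15;15;25m[48;2;35;35;50m🬰[38;2;15;15;25m[48;2;35;35;50m🬐[38;2;15;15;25m[48;2;35;35;50m🬰[38;2;15;15;25m[48;2;35;35;50m🬰[38;2;35;35;50m[48;2;15;15;25m🬛[38;2;15;15;25m[48;2;35;35;50m🬰[38;2;15;15;25m[48;2;35;35;50m🬐[38;2;15;15;25m[48;2;35;35;50m🬰[38;2;15;15;25m[48;2;35;35;50m🬰[0m
[38;2;15;15;25m[48;2;15;15;25m [38;2;15;15;25m[48;2;15;15;25m [38;2;35;35;50m[48;2;15;15;25m▌[38;2;15;15;25m[48;2;15;15;25m [38;2;15;15;25m[48;2;35;35;50m▌[38;2;15;15;25m[48;2;255;80;180m🬝[38;2;15;15;25m[48;2;255;80;180m🬀[38;2;21;21;33m[48;2;255;80;180m🬊[38;2;15;15;25m[48;2;15;15;25m [38;2;15;15;25m[48;2;35;35;50m▌[38;2;15;15;25m[48;2;15;15;25m [38;2;15;15;25m[48;2;15;15;25m [0m
</frame>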